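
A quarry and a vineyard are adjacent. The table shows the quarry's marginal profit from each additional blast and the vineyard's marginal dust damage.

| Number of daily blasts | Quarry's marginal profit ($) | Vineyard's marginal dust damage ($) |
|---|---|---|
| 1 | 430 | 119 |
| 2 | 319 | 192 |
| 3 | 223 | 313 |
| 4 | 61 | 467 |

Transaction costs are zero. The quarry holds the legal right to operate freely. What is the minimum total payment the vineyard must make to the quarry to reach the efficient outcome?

$284

Left alone the quarry would choose level 4 (marginal profit stays positive).
Efficient level: k* = 2 (marginal profit ≥ marginal dust damage through 2).
The vineyard must at least cover the quarry's forgone profit from cutting 4→2: 223 + 61 = 284.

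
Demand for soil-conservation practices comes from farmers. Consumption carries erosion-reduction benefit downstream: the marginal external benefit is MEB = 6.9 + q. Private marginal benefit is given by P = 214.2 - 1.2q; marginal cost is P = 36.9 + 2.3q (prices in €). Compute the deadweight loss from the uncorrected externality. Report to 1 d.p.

DWL = €662.6

Market equilibrium (private): 36.9 + 2.3q = 214.2 - 1.2q → q_m = 50.6571.
Social marginal benefit = demand + MEB = 221.1 - 0.2q.
Set SMB = MC: 221.1 - 0.2q = 36.9 + 2.3q → q* = 73.6800.
Between q* and q_m the wedge SMB − MC runs linearly from 0 to MEB(q_m), so the loss is a triangle.
DWL = ½ × 23.0229 × 57.5571 = 662.5657.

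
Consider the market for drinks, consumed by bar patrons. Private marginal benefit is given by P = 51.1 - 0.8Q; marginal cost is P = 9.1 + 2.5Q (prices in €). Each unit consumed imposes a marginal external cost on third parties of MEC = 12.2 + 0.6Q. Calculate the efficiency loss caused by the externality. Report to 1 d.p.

DWL = €50.4

Market equilibrium (private): 9.1 + 2.5Q = 51.1 - 0.8Q → Q_m = 12.7273.
Social marginal benefit = demand − MEC = 38.9 - 1.4Q.
Set SMB = MC: 38.9 - 1.4Q = 9.1 + 2.5Q → Q* = 7.6410.
The loss is the area between SMB and MC from Q* to Q_m; with linear curves that's a triangle of height MEC(Q_m).
DWL = ½ × 5.0863 × 19.8364 = 50.4469.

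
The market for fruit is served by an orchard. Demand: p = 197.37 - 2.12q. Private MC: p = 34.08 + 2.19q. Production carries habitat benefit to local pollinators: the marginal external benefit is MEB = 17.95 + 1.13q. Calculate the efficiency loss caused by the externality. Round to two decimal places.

Market equilibrium (private): 34.08 + 2.19q = 197.37 - 2.12q → q_m = 37.8863.
Social marginal cost = private MC − MEB = 16.13 + 1.06q.
Set SMC = demand: 16.13 + 1.06q = 197.37 - 2.12q → q* = 56.9937.
Height of the DWL triangle at q_m is demand(q_m) − SMC(q_m) = MEB(q_m) = 60.7615.
DWL = ½ × 19.1074 × 60.7615 = 580.4971.

DWL = 580.50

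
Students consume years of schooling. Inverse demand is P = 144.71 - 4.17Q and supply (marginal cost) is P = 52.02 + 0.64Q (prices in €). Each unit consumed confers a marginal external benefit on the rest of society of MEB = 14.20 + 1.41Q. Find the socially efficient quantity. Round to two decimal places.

Social marginal benefit = demand + MEB = 158.91 - 2.76Q.
Set SMB = MC: 158.91 - 2.76Q = 52.02 + 0.64Q → Q* = 31.4382.

Q* = 31.44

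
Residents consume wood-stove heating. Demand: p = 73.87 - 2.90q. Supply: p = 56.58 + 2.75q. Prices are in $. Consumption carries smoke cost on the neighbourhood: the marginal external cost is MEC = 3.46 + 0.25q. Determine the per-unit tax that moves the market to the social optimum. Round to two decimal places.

tax = $4.05 per unit

Social marginal benefit = demand − MEC = 70.41 - 3.15q.
Set SMB = MC: 70.41 - 3.15q = 56.58 + 2.75q → q* = 2.3441.
The Pigouvian tax equals MEC at q*: 3.46 + 0.25×2.3441 = 4.0460.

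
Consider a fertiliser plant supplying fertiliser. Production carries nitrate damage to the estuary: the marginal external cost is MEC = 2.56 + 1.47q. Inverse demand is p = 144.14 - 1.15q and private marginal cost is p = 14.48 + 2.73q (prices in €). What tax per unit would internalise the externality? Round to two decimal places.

Social marginal cost = private MC + MEC = 17.04 + 4.20q.
Set SMC = demand: 17.04 + 4.20q = 144.14 - 1.15q → q* = 23.7570.
The Pigouvian tax equals MEC at q*: 2.56 + 1.47×23.7570 = 37.4828.

tax = €37.48 per unit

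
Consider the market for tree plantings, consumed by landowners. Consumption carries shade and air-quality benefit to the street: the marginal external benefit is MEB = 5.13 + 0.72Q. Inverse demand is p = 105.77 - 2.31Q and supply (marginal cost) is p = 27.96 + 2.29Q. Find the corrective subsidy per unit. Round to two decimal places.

subsidy = 20.52 per unit

Social marginal benefit = demand + MEB = 110.90 - 1.59Q.
Set SMB = MC: 110.90 - 1.59Q = 27.96 + 2.29Q → Q* = 21.3763.
The Pigouvian subsidy equals MEB at Q*: 5.13 + 0.72×21.3763 = 20.5209.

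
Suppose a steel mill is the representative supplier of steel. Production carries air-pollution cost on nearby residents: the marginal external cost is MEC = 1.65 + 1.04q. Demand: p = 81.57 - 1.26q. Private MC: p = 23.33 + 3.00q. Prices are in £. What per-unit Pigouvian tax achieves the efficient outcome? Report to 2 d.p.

Social marginal cost = private MC + MEC = 24.98 + 4.04q.
Set SMC = demand: 24.98 + 4.04q = 81.57 - 1.26q → q* = 10.6774.
The Pigouvian tax equals MEC at q*: 1.65 + 1.04×10.6774 = 12.7545.

tax = £12.75 per unit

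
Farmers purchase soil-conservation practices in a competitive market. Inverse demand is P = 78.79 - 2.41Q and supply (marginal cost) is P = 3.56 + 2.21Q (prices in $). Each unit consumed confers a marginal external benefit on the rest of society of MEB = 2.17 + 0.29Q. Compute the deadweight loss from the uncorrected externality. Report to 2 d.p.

Market equilibrium (private): 3.56 + 2.21Q = 78.79 - 2.41Q → Q_m = 16.2835.
Social marginal benefit = demand + MEB = 80.96 - 2.12Q.
Set SMB = MC: 80.96 - 2.12Q = 3.56 + 2.21Q → Q* = 17.8753.
Between Q* and Q_m the wedge SMB − MC runs linearly from 0 to MEB(Q_m), so the loss is a triangle.
DWL = ½ × 1.5918 × 6.8922 = 5.4855.

DWL = $5.49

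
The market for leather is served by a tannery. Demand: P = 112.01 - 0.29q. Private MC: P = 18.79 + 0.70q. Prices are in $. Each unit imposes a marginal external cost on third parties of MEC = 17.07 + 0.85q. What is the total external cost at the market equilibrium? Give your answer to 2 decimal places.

$5375.56

Market equilibrium (private): 18.79 + 0.70q = 112.01 - 0.29q → q_m = 94.1616.
Total external cost = ∫₀^{q_m} (17.07 + 0.85q) dq = 17.07×94.1616 + ½×0.85×94.1616² = 5375.5615.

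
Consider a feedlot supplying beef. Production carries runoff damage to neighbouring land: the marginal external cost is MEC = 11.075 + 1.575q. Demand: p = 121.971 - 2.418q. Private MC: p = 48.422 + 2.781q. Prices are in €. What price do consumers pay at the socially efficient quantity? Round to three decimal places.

P = €99.671

Social marginal cost = private MC + MEC = 59.497 + 4.356q.
Set SMC = demand: 59.497 + 4.356q = 121.971 - 2.418q → q* = 9.2226.
Consumer price on the demand curve at q*: 121.971 − 2.418×9.2226 = 99.6708.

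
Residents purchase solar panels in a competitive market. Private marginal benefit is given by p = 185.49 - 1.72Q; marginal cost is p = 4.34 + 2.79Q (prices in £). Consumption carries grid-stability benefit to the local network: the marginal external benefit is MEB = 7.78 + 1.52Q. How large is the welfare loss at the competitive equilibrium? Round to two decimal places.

Market equilibrium (private): 4.34 + 2.79Q = 185.49 - 1.72Q → Q_m = 40.1663.
Social marginal benefit = demand + MEB = 193.27 - 0.20Q.
Set SMB = MC: 193.27 - 0.20Q = 4.34 + 2.79Q → Q* = 63.1873.
The welfare-loss triangle has base |Q_m − Q*| and height MEB(Q_m) (the vertical gap between SMB and MC is zero at Q* and MEB at Q_m).
DWL = ½ × 23.0210 × 68.8328 = 792.2999.

DWL = £792.30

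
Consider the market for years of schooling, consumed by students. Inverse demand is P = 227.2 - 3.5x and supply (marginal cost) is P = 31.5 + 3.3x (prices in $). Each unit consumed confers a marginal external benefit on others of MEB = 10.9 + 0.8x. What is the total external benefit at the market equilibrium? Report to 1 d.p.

Market equilibrium (private): 31.5 + 3.3x = 227.2 - 3.5x → x_m = 28.7794.
Total external benefit = ∫₀^{x_m} (10.9 + 0.8x) dx = 10.9×28.7794 + ½×0.8×28.7794² = 644.9970.

$645.0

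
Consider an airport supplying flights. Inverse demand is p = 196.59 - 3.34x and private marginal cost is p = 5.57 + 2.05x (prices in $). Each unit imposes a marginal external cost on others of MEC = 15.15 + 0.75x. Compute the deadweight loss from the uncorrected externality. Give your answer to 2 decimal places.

Market equilibrium (private): 5.57 + 2.05x = 196.59 - 3.34x → x_m = 35.4397.
Social marginal cost = private MC + MEC = 20.72 + 2.80x.
Set SMC = demand: 20.72 + 2.80x = 196.59 - 3.34x → x* = 28.6433.
The welfare-loss triangle has base |x_m − x*| and height MEC(x_m) (the vertical gap between SMC and demand is zero at x* and MEC at x_m).
DWL = ½ × 6.7964 × 41.7298 = 141.8062.

DWL = $141.81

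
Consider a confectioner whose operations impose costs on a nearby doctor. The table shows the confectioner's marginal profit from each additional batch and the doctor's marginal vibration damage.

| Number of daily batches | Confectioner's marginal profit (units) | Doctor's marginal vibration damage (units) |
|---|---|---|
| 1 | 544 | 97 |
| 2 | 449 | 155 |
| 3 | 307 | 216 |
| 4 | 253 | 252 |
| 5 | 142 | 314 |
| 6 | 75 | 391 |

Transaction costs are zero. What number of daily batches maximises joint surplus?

Bargaining reaches the level where marginal profit last exceeds marginal vibration damage.
That holds through level 4 (253 ≥ 252) but not at 5 (142 < 314).

4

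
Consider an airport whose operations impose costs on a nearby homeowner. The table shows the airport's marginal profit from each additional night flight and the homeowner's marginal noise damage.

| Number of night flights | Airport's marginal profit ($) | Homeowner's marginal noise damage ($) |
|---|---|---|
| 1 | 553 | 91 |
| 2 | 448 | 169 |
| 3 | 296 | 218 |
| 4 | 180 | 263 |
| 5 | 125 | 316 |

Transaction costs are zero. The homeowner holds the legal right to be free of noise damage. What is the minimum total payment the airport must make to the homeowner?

Efficient level: marginal profit ≥ marginal noise damage through level 3, so k* = 3.
With the homeowner holding the right, the airport must at least compensate total damage at k*: 91 + 169 + 218 = 478.

$478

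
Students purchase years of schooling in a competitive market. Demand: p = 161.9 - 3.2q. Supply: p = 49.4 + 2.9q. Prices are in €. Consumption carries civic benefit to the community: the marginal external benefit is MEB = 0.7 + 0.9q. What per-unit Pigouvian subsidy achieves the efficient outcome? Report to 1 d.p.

Social marginal benefit = demand + MEB = 162.6 - 2.3q.
Set SMB = MC: 162.6 - 2.3q = 49.4 + 2.9q → q* = 21.7692.
The Pigouvian subsidy equals MEB at q*: 0.7 + 0.9×21.7692 = 20.2923.

subsidy = €20.3 per unit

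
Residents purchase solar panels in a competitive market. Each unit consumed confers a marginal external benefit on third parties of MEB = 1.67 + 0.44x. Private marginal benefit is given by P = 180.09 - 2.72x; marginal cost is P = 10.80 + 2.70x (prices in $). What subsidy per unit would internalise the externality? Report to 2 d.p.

Social marginal benefit = demand + MEB = 181.76 - 2.28x.
Set SMB = MC: 181.76 - 2.28x = 10.80 + 2.70x → x* = 34.3293.
The Pigouvian subsidy equals MEB at x*: 1.67 + 0.44×34.3293 = 16.7749.

subsidy = $16.77 per unit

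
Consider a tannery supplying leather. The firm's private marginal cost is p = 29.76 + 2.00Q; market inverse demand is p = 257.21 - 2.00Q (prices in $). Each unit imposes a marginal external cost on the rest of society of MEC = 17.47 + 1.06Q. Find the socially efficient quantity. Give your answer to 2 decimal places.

Social marginal cost = private MC + MEC = 47.23 + 3.06Q.
Set SMC = demand: 47.23 + 3.06Q = 257.21 - 2.00Q → Q* = 41.4980.

Q* = 41.50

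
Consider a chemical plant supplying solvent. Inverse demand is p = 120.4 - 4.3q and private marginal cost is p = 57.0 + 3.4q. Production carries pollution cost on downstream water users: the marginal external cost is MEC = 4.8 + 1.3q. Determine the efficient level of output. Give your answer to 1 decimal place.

Social marginal cost = private MC + MEC = 61.8 + 4.7q.
Set SMC = demand: 61.8 + 4.7q = 120.4 - 4.3q → q* = 6.5111.

q* = 6.5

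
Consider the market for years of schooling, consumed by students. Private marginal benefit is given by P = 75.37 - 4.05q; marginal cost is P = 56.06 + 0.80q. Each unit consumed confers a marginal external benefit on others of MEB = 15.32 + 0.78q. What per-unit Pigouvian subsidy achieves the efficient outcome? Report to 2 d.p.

Social marginal benefit = demand + MEB = 90.69 - 3.27q.
Set SMB = MC: 90.69 - 3.27q = 56.06 + 0.80q → q* = 8.5086.
The Pigouvian subsidy equals MEB at q*: 15.32 + 0.78×8.5086 = 21.9567.

subsidy = 21.96 per unit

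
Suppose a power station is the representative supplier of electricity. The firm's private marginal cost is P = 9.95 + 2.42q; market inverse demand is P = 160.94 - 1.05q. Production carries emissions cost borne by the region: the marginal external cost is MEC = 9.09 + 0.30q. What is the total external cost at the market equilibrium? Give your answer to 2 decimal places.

Market equilibrium (private): 9.95 + 2.42q = 160.94 - 1.05q → q_m = 43.5130.
Total external cost = ∫₀^{q_m} (9.09 + 0.30q) dq = 9.09×43.5130 + ½×0.30×43.5130² = 679.5403.

679.54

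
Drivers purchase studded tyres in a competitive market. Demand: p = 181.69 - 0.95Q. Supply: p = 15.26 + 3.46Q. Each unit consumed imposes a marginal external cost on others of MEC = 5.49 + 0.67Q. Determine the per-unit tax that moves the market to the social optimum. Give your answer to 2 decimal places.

Social marginal benefit = demand − MEC = 176.20 - 1.62Q.
Set SMB = MC: 176.20 - 1.62Q = 15.26 + 3.46Q → Q* = 31.6811.
The Pigouvian tax equals MEC at Q*: 5.49 + 0.67×31.6811 = 26.7163.

tax = 26.72 per unit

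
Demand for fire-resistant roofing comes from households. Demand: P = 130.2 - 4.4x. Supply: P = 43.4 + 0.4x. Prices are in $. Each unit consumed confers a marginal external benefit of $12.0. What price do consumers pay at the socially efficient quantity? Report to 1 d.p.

P = $39.6

Social marginal benefit = demand + MEB = 142.2 - 4.4x.
Set SMB = MC: 142.2 - 4.4x = 43.4 + 0.4x → x* = 20.5833.
Consumer price on the demand curve at x*: 130.2 − 4.4×20.5833 = 39.6335.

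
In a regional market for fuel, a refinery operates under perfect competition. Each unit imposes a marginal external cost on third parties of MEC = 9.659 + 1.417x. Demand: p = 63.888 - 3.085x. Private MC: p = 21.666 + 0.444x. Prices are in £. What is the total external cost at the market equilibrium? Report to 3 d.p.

£216.981

Market equilibrium (private): 21.666 + 0.444x = 63.888 - 3.085x → x_m = 11.9643.
Total external cost = ∫₀^{x_m} (9.659 + 1.417x) dx = 9.659×11.9643 + ½×1.417×11.9643² = 216.9810.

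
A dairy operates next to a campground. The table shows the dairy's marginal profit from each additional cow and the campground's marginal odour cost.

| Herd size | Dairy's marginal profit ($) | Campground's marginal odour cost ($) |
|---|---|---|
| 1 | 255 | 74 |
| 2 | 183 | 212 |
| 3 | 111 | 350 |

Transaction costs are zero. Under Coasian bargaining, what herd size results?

1

Bargaining reaches the level where marginal profit last exceeds marginal odour cost.
That holds through level 1 (255 ≥ 74) but not at 2 (183 < 212).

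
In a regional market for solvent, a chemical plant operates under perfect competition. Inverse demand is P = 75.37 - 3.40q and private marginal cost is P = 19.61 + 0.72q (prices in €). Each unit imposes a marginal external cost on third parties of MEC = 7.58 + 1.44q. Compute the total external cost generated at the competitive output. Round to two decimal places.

€234.47

Market equilibrium (private): 19.61 + 0.72q = 75.37 - 3.40q → q_m = 13.5340.
Total external cost = ∫₀^{q_m} (7.58 + 1.44q) dq = 7.58×13.5340 + ½×1.44×13.5340² = 234.4695.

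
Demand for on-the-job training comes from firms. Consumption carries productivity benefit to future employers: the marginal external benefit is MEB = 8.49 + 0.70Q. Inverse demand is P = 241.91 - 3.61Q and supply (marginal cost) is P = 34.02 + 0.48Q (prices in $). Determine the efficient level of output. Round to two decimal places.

Q* = 63.83

Social marginal benefit = demand + MEB = 250.40 - 2.91Q.
Set SMB = MC: 250.40 - 2.91Q = 34.02 + 0.48Q → Q* = 63.8289.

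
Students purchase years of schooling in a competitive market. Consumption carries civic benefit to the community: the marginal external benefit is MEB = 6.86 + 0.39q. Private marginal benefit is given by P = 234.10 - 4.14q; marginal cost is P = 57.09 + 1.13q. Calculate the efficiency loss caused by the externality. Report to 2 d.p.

Market equilibrium (private): 57.09 + 1.13q = 234.10 - 4.14q → q_m = 33.5882.
Social marginal benefit = demand + MEB = 240.96 - 3.75q.
Set SMB = MC: 240.96 - 3.75q = 57.09 + 1.13q → q* = 37.6783.
Height of the DWL triangle at q_m is SMB(q_m) − MC(q_m) = MEB(q_m) = 19.9594.
DWL = ½ × 4.0901 × 19.9594 = 40.8180.

DWL = 40.82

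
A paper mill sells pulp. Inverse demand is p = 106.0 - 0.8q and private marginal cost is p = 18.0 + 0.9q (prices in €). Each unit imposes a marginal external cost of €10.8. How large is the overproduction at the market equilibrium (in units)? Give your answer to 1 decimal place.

Market equilibrium (private): 18.0 + 0.9q = 106.0 - 0.8q → q_m = 51.7647.
Social marginal cost = private MC + MEC = 28.8 + 0.9q.
Set SMC = demand: 28.8 + 0.9q = 106.0 - 0.8q → q* = 45.4118.
Gap = |51.7647 − 45.4118| = 6.3529.

6.4 units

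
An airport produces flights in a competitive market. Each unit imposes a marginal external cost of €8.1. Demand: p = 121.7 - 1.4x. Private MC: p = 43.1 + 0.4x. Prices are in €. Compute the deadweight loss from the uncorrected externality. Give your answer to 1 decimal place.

Market equilibrium (private): 43.1 + 0.4x = 121.7 - 1.4x → x_m = 43.6667.
Social marginal cost = private MC + MEC = 51.2 + 0.4x.
Set SMC = demand: 51.2 + 0.4x = 121.7 - 1.4x → x* = 39.1667.
Height of the DWL triangle at x_m is SMC(x_m) − demand(x_m) = MEC(x_m) = 8.1000.
DWL = ½ × 4.5000 × 8.1000 = 18.2250.

DWL = €18.2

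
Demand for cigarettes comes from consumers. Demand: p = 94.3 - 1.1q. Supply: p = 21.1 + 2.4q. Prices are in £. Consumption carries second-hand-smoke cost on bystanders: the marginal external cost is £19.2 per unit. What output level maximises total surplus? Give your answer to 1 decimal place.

q* = 15.4

Social marginal benefit = demand − MEC = 75.1 - 1.1q.
Set SMB = MC: 75.1 - 1.1q = 21.1 + 2.4q → q* = 15.4286.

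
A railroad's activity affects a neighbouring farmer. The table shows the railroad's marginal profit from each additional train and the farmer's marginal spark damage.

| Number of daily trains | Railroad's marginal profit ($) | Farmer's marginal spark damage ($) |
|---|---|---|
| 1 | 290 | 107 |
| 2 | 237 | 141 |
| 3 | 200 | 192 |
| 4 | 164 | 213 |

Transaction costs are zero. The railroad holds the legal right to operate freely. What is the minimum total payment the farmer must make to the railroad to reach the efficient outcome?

Left alone the railroad would choose level 4 (marginal profit stays positive).
Efficient level: k* = 3 (marginal profit ≥ marginal spark damage through 3).
The farmer must at least cover the railroad's forgone profit from cutting 4→3: 164 = 164.

$164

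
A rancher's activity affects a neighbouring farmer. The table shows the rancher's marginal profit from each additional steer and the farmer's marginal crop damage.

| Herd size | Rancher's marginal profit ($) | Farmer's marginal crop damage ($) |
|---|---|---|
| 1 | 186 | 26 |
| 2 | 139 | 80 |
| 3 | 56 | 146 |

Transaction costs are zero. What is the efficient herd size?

Bargaining reaches the level where marginal profit last exceeds marginal crop damage.
That holds through level 2 (139 ≥ 80) but not at 3 (56 < 146).

2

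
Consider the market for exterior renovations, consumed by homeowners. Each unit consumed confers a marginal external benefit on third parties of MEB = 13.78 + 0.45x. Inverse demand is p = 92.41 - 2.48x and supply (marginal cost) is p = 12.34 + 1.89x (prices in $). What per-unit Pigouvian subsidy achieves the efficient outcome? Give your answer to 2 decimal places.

Social marginal benefit = demand + MEB = 106.19 - 2.03x.
Set SMB = MC: 106.19 - 2.03x = 12.34 + 1.89x → x* = 23.9413.
The Pigouvian subsidy equals MEB at x*: 13.78 + 0.45×23.9413 = 24.5536.

subsidy = $24.55 per unit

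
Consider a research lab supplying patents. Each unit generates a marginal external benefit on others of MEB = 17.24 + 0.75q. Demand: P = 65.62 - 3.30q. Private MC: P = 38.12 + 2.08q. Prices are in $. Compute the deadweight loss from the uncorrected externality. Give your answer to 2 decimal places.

Market equilibrium (private): 38.12 + 2.08q = 65.62 - 3.30q → q_m = 5.1115.
Social marginal cost = private MC − MEB = 20.88 + 1.33q.
Set SMC = demand: 20.88 + 1.33q = 65.62 - 3.30q → q* = 9.6631.
The welfare-loss triangle has base |q_m − q*| and height MEB(q_m) (the vertical gap between SMC and demand is zero at q* and MEB at q_m).
DWL = ½ × 4.5516 × 21.0736 = 47.9593.

DWL = $47.96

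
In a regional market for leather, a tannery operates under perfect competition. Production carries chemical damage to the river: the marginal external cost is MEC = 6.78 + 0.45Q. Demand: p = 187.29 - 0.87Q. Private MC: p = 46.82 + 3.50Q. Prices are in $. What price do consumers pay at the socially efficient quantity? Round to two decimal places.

Social marginal cost = private MC + MEC = 53.60 + 3.95Q.
Set SMC = demand: 53.60 + 3.95Q = 187.29 - 0.87Q → Q* = 27.7365.
Consumer price on the demand curve at Q*: 187.29 − 0.87×27.7365 = 163.1592.

P = $163.16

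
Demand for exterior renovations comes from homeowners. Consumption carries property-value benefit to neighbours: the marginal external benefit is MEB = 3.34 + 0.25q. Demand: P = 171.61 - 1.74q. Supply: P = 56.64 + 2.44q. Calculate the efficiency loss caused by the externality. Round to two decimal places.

Market equilibrium (private): 56.64 + 2.44q = 171.61 - 1.74q → q_m = 27.5048.
Social marginal benefit = demand + MEB = 174.95 - 1.49q.
Set SMB = MC: 174.95 - 1.49q = 56.64 + 2.44q → q* = 30.1043.
Height of the DWL triangle at q_m is SMB(q_m) − MC(q_m) = MEB(q_m) = 10.2162.
DWL = ½ × 2.5995 × 10.2162 = 13.2785.

DWL = 13.28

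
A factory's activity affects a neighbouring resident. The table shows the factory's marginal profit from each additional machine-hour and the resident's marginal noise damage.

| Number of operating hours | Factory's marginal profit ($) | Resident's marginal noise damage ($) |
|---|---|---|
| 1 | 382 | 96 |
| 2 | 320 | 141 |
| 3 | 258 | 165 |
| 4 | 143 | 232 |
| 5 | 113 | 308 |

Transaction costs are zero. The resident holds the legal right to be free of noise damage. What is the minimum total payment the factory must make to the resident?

Efficient level: marginal profit ≥ marginal noise damage through level 3, so k* = 3.
With the resident holding the right, the factory must at least compensate total damage at k*: 96 + 141 + 165 = 402.

$402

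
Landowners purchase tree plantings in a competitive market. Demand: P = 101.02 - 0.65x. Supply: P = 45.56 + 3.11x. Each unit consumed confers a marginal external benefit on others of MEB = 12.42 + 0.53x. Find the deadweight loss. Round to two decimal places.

DWL = 63.40

Market equilibrium (private): 45.56 + 3.11x = 101.02 - 0.65x → x_m = 14.7500.
Social marginal benefit = demand + MEB = 113.44 - 0.12x.
Set SMB = MC: 113.44 - 0.12x = 45.56 + 3.11x → x* = 21.0155.
The welfare-loss triangle has base |x_m − x*| and height MEB(x_m) (the vertical gap between SMB and MC is zero at x* and MEB at x_m).
DWL = ½ × 6.2655 × 20.2375 = 63.3990.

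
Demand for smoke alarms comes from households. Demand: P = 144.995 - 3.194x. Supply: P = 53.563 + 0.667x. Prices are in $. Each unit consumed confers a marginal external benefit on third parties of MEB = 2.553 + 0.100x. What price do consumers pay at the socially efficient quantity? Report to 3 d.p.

Social marginal benefit = demand + MEB = 147.548 - 3.094x.
Set SMB = MC: 147.548 - 3.094x = 53.563 + 0.667x → x* = 24.9894.
Consumer price on the demand curve at x*: 144.995 − 3.194×24.9894 = 65.1789.

P = $65.179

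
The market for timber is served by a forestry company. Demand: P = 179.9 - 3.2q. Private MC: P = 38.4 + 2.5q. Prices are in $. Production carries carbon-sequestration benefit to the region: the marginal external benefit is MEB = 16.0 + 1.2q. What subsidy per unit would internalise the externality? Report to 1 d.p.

subsidy = $58.0 per unit

Social marginal cost = private MC − MEB = 22.4 + 1.3q.
Set SMC = demand: 22.4 + 1.3q = 179.9 - 3.2q → q* = 35.0000.
The Pigouvian subsidy equals MEB at q*: 16.0 + 1.2×35.0000 = 58.0000.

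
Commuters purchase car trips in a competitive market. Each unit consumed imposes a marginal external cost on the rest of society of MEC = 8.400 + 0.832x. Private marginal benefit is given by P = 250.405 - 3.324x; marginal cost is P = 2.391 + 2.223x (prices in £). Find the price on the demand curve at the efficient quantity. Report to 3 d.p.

P = £125.546

Social marginal benefit = demand − MEC = 242.005 - 4.156x.
Set SMB = MC: 242.005 - 4.156x = 2.391 + 2.223x → x* = 37.5629.
Consumer price on the demand curve at x*: 250.405 − 3.324×37.5629 = 125.5459.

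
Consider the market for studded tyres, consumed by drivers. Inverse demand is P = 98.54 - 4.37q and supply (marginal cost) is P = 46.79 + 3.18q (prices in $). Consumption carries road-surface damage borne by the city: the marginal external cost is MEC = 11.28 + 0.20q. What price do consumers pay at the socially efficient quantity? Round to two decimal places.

Social marginal benefit = demand − MEC = 87.26 - 4.57q.
Set SMB = MC: 87.26 - 4.57q = 46.79 + 3.18q → q* = 5.2219.
Consumer price on the demand curve at q*: 98.54 − 4.37×5.2219 = 75.7203.

P = $75.72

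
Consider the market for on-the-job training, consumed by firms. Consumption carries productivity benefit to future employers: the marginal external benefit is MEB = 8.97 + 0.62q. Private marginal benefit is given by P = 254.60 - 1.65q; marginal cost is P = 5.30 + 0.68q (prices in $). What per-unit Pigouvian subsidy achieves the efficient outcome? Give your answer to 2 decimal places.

subsidy = $102.61 per unit

Social marginal benefit = demand + MEB = 263.57 - 1.03q.
Set SMB = MC: 263.57 - 1.03q = 5.30 + 0.68q → q* = 151.0351.
The Pigouvian subsidy equals MEB at q*: 8.97 + 0.62×151.0351 = 102.6118.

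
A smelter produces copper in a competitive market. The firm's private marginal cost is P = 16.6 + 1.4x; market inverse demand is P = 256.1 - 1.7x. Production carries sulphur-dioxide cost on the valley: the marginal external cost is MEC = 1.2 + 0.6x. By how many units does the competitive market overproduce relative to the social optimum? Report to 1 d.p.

Market equilibrium (private): 16.6 + 1.4x = 256.1 - 1.7x → x_m = 77.2581.
Social marginal cost = private MC + MEC = 17.8 + 2.0x.
Set SMC = demand: 17.8 + 2.0x = 256.1 - 1.7x → x* = 64.4054.
Gap = |77.2581 − 64.4054| = 12.8527.

12.9 units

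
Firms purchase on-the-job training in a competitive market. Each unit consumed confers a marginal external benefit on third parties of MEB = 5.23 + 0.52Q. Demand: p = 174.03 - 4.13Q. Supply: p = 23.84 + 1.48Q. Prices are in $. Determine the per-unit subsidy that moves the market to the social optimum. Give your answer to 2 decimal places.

subsidy = $21.11 per unit

Social marginal benefit = demand + MEB = 179.26 - 3.61Q.
Set SMB = MC: 179.26 - 3.61Q = 23.84 + 1.48Q → Q* = 30.5344.
The Pigouvian subsidy equals MEB at Q*: 5.23 + 0.52×30.5344 = 21.1079.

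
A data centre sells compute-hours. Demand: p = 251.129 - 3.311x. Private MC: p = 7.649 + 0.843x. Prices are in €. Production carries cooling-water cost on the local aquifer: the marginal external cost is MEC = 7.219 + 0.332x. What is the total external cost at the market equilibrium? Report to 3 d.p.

€993.428

Market equilibrium (private): 7.649 + 0.843x = 251.129 - 3.311x → x_m = 58.6134.
Total external cost = ∫₀^{x_m} (7.219 + 0.332x) dx = 7.219×58.6134 + ½×0.332×58.6134² = 993.4282.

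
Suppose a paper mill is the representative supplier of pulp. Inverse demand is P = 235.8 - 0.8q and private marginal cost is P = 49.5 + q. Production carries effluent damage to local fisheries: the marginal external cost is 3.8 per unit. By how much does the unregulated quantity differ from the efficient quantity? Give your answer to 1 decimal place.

2.1 units

Market equilibrium (private): 49.5 + q = 235.8 - 0.8q → q_m = 103.5000.
Social marginal cost = private MC + MEC = 53.3 + q.
Set SMC = demand: 53.3 + q = 235.8 - 0.8q → q* = 101.3889.
Gap = |103.5000 − 101.3889| = 2.1111.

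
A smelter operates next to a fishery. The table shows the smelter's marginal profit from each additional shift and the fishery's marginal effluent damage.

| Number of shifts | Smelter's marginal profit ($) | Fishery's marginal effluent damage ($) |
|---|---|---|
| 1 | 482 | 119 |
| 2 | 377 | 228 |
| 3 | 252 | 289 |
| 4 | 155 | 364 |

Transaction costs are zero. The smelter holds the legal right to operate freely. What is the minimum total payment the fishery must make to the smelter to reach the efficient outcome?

Left alone the smelter would choose level 4 (marginal profit stays positive).
Efficient level: k* = 2 (marginal profit ≥ marginal effluent damage through 2).
The fishery must at least cover the smelter's forgone profit from cutting 4→2: 252 + 155 = 407.

$407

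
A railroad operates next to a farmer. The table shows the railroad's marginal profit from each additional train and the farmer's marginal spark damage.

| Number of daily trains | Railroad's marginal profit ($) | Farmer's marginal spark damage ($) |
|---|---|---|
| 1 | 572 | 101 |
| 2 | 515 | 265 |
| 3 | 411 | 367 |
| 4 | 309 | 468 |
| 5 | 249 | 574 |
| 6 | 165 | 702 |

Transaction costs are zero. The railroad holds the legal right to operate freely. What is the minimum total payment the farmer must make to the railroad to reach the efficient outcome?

Left alone the railroad would choose level 6 (marginal profit stays positive).
Efficient level: k* = 3 (marginal profit ≥ marginal spark damage through 3).
The farmer must at least cover the railroad's forgone profit from cutting 6→3: 309 + 249 + 165 = 723.

$723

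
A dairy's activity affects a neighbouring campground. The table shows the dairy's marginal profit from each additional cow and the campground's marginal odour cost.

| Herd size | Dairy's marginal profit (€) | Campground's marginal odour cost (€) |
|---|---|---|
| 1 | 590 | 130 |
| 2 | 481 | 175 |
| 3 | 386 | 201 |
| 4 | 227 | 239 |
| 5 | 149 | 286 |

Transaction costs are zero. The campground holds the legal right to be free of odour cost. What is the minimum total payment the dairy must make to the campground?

€506

Efficient level: marginal profit ≥ marginal odour cost through level 3, so k* = 3.
With the campground holding the right, the dairy must at least compensate total damage at k*: 130 + 175 + 201 = 506.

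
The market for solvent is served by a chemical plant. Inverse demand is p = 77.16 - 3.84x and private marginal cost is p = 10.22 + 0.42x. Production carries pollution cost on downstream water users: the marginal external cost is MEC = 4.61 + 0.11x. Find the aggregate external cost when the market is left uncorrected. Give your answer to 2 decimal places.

86.02

Market equilibrium (private): 10.22 + 0.42x = 77.16 - 3.84x → x_m = 15.7136.
Total external cost = ∫₀^{x_m} (4.61 + 0.11x) dx = 4.61×15.7136 + ½×0.11×15.7136² = 86.0201.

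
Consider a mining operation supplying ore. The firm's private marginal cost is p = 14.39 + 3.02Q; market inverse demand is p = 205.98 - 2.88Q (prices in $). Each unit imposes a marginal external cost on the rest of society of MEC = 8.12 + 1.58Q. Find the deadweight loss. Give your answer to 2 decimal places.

DWL = $236.07

Market equilibrium (private): 14.39 + 3.02Q = 205.98 - 2.88Q → Q_m = 32.4729.
Social marginal cost = private MC + MEC = 22.51 + 4.60Q.
Set SMC = demand: 22.51 + 4.60Q = 205.98 - 2.88Q → Q* = 24.5281.
The welfare-loss triangle has base |Q_m − Q*| and height MEC(Q_m) (the vertical gap between SMC and demand is zero at Q* and MEC at Q_m).
DWL = ½ × 7.9448 × 59.4272 = 236.0686.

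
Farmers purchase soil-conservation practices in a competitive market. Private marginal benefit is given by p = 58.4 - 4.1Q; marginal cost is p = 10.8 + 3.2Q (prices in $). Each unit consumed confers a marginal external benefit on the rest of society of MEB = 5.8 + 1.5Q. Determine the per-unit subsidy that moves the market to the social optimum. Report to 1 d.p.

Social marginal benefit = demand + MEB = 64.2 - 2.6Q.
Set SMB = MC: 64.2 - 2.6Q = 10.8 + 3.2Q → Q* = 9.2069.
The Pigouvian subsidy equals MEB at Q*: 5.8 + 1.5×9.2069 = 19.6104.

subsidy = $19.6 per unit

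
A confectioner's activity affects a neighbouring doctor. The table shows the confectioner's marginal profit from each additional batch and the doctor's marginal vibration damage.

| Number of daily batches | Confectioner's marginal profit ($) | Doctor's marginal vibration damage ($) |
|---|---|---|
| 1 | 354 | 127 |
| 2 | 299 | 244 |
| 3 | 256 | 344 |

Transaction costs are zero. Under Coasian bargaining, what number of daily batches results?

2

Bargaining reaches the level where marginal profit last exceeds marginal vibration damage.
That holds through level 2 (299 ≥ 244) but not at 3 (256 < 344).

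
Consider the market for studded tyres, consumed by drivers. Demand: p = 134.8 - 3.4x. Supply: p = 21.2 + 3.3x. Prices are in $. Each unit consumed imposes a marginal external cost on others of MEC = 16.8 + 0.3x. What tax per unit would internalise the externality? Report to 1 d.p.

Social marginal benefit = demand − MEC = 118.0 - 3.7x.
Set SMB = MC: 118.0 - 3.7x = 21.2 + 3.3x → x* = 13.8286.
The Pigouvian tax equals MEC at x*: 16.8 + 0.3×13.8286 = 20.9486.

tax = $20.9 per unit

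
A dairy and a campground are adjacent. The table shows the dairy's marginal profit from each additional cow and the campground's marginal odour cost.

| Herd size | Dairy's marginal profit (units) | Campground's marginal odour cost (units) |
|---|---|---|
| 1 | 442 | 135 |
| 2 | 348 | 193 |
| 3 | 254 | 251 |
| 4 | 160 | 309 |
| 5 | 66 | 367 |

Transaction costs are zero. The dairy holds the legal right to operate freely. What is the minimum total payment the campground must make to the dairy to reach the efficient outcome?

Left alone the dairy would choose level 5 (marginal profit stays positive).
Efficient level: k* = 3 (marginal profit ≥ marginal odour cost through 3).
The campground must at least cover the dairy's forgone profit from cutting 5→3: 160 + 66 = 226.

226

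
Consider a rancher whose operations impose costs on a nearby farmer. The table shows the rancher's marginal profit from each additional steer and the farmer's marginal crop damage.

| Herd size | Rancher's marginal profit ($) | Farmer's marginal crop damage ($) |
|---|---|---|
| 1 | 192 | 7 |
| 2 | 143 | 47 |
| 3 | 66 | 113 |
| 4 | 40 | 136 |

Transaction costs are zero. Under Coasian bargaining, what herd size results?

Bargaining reaches the level where marginal profit last exceeds marginal crop damage.
That holds through level 2 (143 ≥ 47) but not at 3 (66 < 113).

2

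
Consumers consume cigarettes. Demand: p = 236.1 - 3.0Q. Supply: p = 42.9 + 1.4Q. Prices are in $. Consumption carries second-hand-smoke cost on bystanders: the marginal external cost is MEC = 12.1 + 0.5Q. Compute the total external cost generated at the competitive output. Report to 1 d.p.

Market equilibrium (private): 42.9 + 1.4Q = 236.1 - 3.0Q → Q_m = 43.9091.
Total external cost = ∫₀^{Q_m} (12.1 + 0.5Q) dQ = 12.1×43.9091 + ½×0.5×43.9091² = 1013.3024.

$1013.3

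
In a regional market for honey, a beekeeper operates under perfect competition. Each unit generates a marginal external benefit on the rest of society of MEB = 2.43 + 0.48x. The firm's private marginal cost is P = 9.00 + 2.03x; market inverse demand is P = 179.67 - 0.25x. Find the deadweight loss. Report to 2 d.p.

DWL = 408.76

Market equilibrium (private): 9.00 + 2.03x = 179.67 - 0.25x → x_m = 74.8553.
Social marginal cost = private MC − MEB = 6.57 + 1.55x.
Set SMC = demand: 6.57 + 1.55x = 179.67 - 0.25x → x* = 96.1667.
The welfare-loss triangle has base |x_m − x*| and height MEB(x_m) (the vertical gap between SMC and demand is zero at x* and MEB at x_m).
DWL = ½ × 21.3114 × 38.3605 = 408.7580.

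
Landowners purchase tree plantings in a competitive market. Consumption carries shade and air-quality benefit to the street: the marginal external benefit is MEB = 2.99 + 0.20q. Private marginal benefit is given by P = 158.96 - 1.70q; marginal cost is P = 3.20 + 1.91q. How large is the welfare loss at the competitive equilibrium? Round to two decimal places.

DWL = 19.80

Market equilibrium (private): 3.20 + 1.91q = 158.96 - 1.70q → q_m = 43.1468.
Social marginal benefit = demand + MEB = 161.95 - 1.50q.
Set SMB = MC: 161.95 - 1.50q = 3.20 + 1.91q → q* = 46.5543.
The loss is the area between SMB and MC from q* to q_m; with linear curves that's a triangle of height MEB(q_m).
DWL = ½ × 3.4075 × 11.6194 = 19.7966.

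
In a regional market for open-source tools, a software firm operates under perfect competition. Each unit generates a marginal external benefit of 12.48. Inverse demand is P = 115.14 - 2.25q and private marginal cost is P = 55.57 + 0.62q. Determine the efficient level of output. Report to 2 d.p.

q* = 25.10

Social marginal cost = private MC − MEB = 43.09 + 0.62q.
Set SMC = demand: 43.09 + 0.62q = 115.14 - 2.25q → q* = 25.1045.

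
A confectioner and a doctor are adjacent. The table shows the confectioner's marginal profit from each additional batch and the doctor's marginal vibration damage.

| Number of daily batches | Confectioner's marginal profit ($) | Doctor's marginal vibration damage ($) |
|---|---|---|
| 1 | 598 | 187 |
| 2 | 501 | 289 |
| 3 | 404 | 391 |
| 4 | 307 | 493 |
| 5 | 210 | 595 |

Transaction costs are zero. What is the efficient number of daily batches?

Bargaining reaches the level where marginal profit last exceeds marginal vibration damage.
That holds through level 3 (404 ≥ 391) but not at 4 (307 < 493).

3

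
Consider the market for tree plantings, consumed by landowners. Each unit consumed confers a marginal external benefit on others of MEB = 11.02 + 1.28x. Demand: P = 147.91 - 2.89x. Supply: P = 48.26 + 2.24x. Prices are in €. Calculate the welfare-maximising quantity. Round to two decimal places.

x* = 28.75

Social marginal benefit = demand + MEB = 158.93 - 1.61x.
Set SMB = MC: 158.93 - 1.61x = 48.26 + 2.24x → x* = 28.7455.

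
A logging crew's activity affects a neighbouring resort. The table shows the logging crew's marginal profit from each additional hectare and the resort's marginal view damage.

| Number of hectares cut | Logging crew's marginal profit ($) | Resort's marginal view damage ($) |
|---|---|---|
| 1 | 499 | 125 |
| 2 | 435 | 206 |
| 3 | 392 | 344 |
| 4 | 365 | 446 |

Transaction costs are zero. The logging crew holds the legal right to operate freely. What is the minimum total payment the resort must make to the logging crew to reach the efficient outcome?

$365

Left alone the logging crew would choose level 4 (marginal profit stays positive).
Efficient level: k* = 3 (marginal profit ≥ marginal view damage through 3).
The resort must at least cover the logging crew's forgone profit from cutting 4→3: 365 = 365.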